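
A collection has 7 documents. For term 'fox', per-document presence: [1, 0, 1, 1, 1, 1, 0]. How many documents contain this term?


Checking each document for 'fox':
Doc 1: present
Doc 2: absent
Doc 3: present
Doc 4: present
Doc 5: present
Doc 6: present
Doc 7: absent
df = sum of presences = 1 + 0 + 1 + 1 + 1 + 1 + 0 = 5

5


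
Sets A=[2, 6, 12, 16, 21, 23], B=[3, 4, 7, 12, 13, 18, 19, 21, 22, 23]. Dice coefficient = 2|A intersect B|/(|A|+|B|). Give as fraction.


A intersect B = [12, 21, 23]
|A intersect B| = 3
|A| = 6, |B| = 10
Dice = 2*3 / (6+10)
= 6 / 16 = 3/8

3/8


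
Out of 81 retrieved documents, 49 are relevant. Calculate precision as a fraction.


Precision = relevant_retrieved / total_retrieved
= 49 / 81
= 49 / (49 + 32)
= 49/81

49/81


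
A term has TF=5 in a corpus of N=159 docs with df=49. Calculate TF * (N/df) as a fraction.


TF * (N/df)
= 5 * (159/49)
= 5 * 159/49
= 795/49

795/49


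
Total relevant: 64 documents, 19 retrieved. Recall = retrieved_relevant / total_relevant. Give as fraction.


Recall = retrieved_relevant / total_relevant
= 19 / 64
= 19 / (19 + 45)
= 19/64

19/64


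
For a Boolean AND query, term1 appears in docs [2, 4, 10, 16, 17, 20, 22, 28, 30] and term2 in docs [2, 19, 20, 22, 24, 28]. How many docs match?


Boolean AND: find intersection of posting lists
term1 docs: [2, 4, 10, 16, 17, 20, 22, 28, 30]
term2 docs: [2, 19, 20, 22, 24, 28]
Intersection: [2, 20, 22, 28]
|intersection| = 4

4


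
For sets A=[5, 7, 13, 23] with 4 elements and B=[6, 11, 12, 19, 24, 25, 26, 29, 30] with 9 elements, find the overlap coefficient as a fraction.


A intersect B = []
|A intersect B| = 0
min(|A|, |B|) = min(4, 9) = 4
Overlap = 0 / 4 = 0

0


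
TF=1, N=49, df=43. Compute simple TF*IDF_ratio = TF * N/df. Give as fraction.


TF * (N/df)
= 1 * (49/43)
= 1 * 49/43
= 49/43

49/43


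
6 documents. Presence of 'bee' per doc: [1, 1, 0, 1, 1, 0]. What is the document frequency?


Checking each document for 'bee':
Doc 1: present
Doc 2: present
Doc 3: absent
Doc 4: present
Doc 5: present
Doc 6: absent
df = sum of presences = 1 + 1 + 0 + 1 + 1 + 0 = 4

4


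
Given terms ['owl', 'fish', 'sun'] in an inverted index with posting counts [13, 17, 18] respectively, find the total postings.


Summing posting list sizes:
'owl': 13 postings
'fish': 17 postings
'sun': 18 postings
Total = 13 + 17 + 18 = 48

48


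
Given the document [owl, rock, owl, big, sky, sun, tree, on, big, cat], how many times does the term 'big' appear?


Document has 10 words
Scanning for 'big':
Found at positions: [3, 8]
Count = 2

2


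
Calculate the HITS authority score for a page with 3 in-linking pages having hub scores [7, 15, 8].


Authority = sum of hub scores of in-linkers
In-link 1: hub score = 7
In-link 2: hub score = 15
In-link 3: hub score = 8
Authority = 7 + 15 + 8 = 30

30


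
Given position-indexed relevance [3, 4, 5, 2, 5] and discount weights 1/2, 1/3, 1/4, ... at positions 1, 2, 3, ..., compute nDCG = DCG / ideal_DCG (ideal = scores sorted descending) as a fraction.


Position discount weights w_i = 1/(i+1) for i=1..5:
Weights = [1/2, 1/3, 1/4, 1/5, 1/6]
Actual relevance: [3, 4, 5, 2, 5]
DCG = 3/2 + 4/3 + 5/4 + 2/5 + 5/6 = 319/60
Ideal relevance (sorted desc): [5, 5, 4, 3, 2]
Ideal DCG = 5/2 + 5/3 + 4/4 + 3/5 + 2/6 = 61/10
nDCG = DCG / ideal_DCG = 319/60 / 61/10 = 319/366

319/366


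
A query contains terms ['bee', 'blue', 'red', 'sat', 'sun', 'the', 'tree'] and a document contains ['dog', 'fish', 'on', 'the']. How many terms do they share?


Query terms: ['bee', 'blue', 'red', 'sat', 'sun', 'the', 'tree']
Document terms: ['dog', 'fish', 'on', 'the']
Common terms: ['the']
Overlap count = 1

1


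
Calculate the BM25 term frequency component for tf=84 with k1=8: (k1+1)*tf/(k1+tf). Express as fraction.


BM25 TF component = (k1+1)*tf / (k1+tf)
k1 = 8, tf = 84
Numerator = (8+1)*84 = 756
Denominator = 8 + 84 = 92
= 756/92 = 189/23

189/23


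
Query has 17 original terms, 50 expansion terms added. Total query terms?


Original terms: 17
Expansion terms: 50
Total = 17 + 50 = 67

67


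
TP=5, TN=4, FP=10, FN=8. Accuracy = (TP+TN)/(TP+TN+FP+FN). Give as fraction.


Accuracy = (TP + TN) / (TP + TN + FP + FN)
TP + TN = 5 + 4 = 9
Total = 5 + 4 + 10 + 8 = 27
Accuracy = 9 / 27 = 1/3

1/3


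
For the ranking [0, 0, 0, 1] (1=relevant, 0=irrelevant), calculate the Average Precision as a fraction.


Computing P@k for each relevant position:
Position 1: not relevant
Position 2: not relevant
Position 3: not relevant
Position 4: relevant, P@4 = 1/4 = 1/4
Sum of P@k = 1/4 = 1/4
AP = 1/4 / 1 = 1/4

1/4


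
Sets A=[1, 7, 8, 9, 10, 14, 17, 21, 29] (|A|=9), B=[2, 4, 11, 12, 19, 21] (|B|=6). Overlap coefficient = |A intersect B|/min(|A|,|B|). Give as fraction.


A intersect B = [21]
|A intersect B| = 1
min(|A|, |B|) = min(9, 6) = 6
Overlap = 1 / 6 = 1/6

1/6


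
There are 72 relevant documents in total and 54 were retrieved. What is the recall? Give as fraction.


Recall = retrieved_relevant / total_relevant
= 54 / 72
= 54 / (54 + 18)
= 3/4

3/4


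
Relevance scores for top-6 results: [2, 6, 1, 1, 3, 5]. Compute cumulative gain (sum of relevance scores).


Cumulative Gain = sum of relevance scores
Position 1: rel=2, running sum=2
Position 2: rel=6, running sum=8
Position 3: rel=1, running sum=9
Position 4: rel=1, running sum=10
Position 5: rel=3, running sum=13
Position 6: rel=5, running sum=18
CG = 18

18


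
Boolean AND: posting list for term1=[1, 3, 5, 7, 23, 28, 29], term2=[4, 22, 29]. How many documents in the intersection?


Boolean AND: find intersection of posting lists
term1 docs: [1, 3, 5, 7, 23, 28, 29]
term2 docs: [4, 22, 29]
Intersection: [29]
|intersection| = 1

1


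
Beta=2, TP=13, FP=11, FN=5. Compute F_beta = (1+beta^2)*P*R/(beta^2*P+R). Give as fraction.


P = TP/(TP+FP) = 13/24 = 13/24
R = TP/(TP+FN) = 13/18 = 13/18
beta^2 = 2^2 = 4
(1 + beta^2) = 5
Numerator = (1+beta^2)*P*R = 845/432
Denominator = beta^2*P + R = 13/6 + 13/18 = 26/9
F_beta = 65/96

65/96


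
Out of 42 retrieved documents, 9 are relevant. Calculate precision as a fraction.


Precision = relevant_retrieved / total_retrieved
= 9 / 42
= 9 / (9 + 33)
= 3/14

3/14


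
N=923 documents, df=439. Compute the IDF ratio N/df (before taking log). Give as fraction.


IDF ratio = N / df
= 923 / 439
= 923/439

923/439


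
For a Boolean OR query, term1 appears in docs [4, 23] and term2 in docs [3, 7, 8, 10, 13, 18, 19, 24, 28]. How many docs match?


Boolean OR: find union of posting lists
term1 docs: [4, 23]
term2 docs: [3, 7, 8, 10, 13, 18, 19, 24, 28]
Union: [3, 4, 7, 8, 10, 13, 18, 19, 23, 24, 28]
|union| = 11

11


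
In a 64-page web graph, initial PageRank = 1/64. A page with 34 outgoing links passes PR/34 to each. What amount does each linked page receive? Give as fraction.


Initial PR = 1/64 = 1/64
Outlinks = 34
Contribution per link = PR / outlinks
= 1/64 / 34
= 1/2176

1/2176


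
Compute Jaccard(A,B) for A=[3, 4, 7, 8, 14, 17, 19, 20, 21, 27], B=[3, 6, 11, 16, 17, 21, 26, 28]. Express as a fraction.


A intersect B = [3, 17, 21]
|A intersect B| = 3
A union B = [3, 4, 6, 7, 8, 11, 14, 16, 17, 19, 20, 21, 26, 27, 28]
|A union B| = 15
Jaccard = 3/15 = 1/5

1/5


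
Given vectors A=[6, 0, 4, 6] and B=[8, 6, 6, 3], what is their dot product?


Dot product = sum of element-wise products
A[0]*B[0] = 6*8 = 48
A[1]*B[1] = 0*6 = 0
A[2]*B[2] = 4*6 = 24
A[3]*B[3] = 6*3 = 18
Sum = 48 + 0 + 24 + 18 = 90

90


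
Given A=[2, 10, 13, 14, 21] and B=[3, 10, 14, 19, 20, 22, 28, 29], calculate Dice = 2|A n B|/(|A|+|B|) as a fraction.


A intersect B = [10, 14]
|A intersect B| = 2
|A| = 5, |B| = 8
Dice = 2*2 / (5+8)
= 4 / 13 = 4/13

4/13


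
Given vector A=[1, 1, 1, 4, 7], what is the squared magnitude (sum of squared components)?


|A|^2 = sum of squared components
A[0]^2 = 1^2 = 1
A[1]^2 = 1^2 = 1
A[2]^2 = 1^2 = 1
A[3]^2 = 4^2 = 16
A[4]^2 = 7^2 = 49
Sum = 1 + 1 + 1 + 16 + 49 = 68

68


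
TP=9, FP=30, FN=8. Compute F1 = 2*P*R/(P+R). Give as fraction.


F1 = 2 * P * R / (P + R)
P = TP/(TP+FP) = 9/39 = 3/13
R = TP/(TP+FN) = 9/17 = 9/17
2 * P * R = 2 * 3/13 * 9/17 = 54/221
P + R = 3/13 + 9/17 = 168/221
F1 = 54/221 / 168/221 = 9/28

9/28


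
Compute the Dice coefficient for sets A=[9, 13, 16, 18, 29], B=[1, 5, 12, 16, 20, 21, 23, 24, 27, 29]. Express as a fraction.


A intersect B = [16, 29]
|A intersect B| = 2
|A| = 5, |B| = 10
Dice = 2*2 / (5+10)
= 4 / 15 = 4/15

4/15


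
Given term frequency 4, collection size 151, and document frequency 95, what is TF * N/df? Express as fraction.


TF * (N/df)
= 4 * (151/95)
= 4 * 151/95
= 604/95

604/95


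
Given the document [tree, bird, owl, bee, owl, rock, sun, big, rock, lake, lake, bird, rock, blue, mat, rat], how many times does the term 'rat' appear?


Document has 16 words
Scanning for 'rat':
Found at positions: [15]
Count = 1

1


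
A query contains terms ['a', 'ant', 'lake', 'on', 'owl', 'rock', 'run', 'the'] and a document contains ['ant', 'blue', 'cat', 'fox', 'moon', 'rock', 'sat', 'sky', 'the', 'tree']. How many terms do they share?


Query terms: ['a', 'ant', 'lake', 'on', 'owl', 'rock', 'run', 'the']
Document terms: ['ant', 'blue', 'cat', 'fox', 'moon', 'rock', 'sat', 'sky', 'the', 'tree']
Common terms: ['ant', 'rock', 'the']
Overlap count = 3

3


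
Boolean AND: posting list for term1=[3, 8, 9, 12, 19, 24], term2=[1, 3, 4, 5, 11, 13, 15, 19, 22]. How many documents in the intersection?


Boolean AND: find intersection of posting lists
term1 docs: [3, 8, 9, 12, 19, 24]
term2 docs: [1, 3, 4, 5, 11, 13, 15, 19, 22]
Intersection: [3, 19]
|intersection| = 2

2


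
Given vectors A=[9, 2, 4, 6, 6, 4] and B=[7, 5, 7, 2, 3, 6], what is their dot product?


Dot product = sum of element-wise products
A[0]*B[0] = 9*7 = 63
A[1]*B[1] = 2*5 = 10
A[2]*B[2] = 4*7 = 28
A[3]*B[3] = 6*2 = 12
A[4]*B[4] = 6*3 = 18
A[5]*B[5] = 4*6 = 24
Sum = 63 + 10 + 28 + 12 + 18 + 24 = 155

155


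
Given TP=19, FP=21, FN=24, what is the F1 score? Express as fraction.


F1 = 2 * P * R / (P + R)
P = TP/(TP+FP) = 19/40 = 19/40
R = TP/(TP+FN) = 19/43 = 19/43
2 * P * R = 2 * 19/40 * 19/43 = 361/860
P + R = 19/40 + 19/43 = 1577/1720
F1 = 361/860 / 1577/1720 = 38/83

38/83


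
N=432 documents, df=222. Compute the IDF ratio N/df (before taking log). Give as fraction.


IDF ratio = N / df
= 432 / 222
= 72/37

72/37


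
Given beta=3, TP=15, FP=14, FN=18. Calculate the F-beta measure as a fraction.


P = TP/(TP+FP) = 15/29 = 15/29
R = TP/(TP+FN) = 15/33 = 5/11
beta^2 = 3^2 = 9
(1 + beta^2) = 10
Numerator = (1+beta^2)*P*R = 750/319
Denominator = beta^2*P + R = 135/29 + 5/11 = 1630/319
F_beta = 75/163

75/163


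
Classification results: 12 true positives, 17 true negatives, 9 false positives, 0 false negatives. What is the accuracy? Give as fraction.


Accuracy = (TP + TN) / (TP + TN + FP + FN)
TP + TN = 12 + 17 = 29
Total = 12 + 17 + 9 + 0 = 38
Accuracy = 29 / 38 = 29/38

29/38


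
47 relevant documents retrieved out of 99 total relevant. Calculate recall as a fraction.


Recall = retrieved_relevant / total_relevant
= 47 / 99
= 47 / (47 + 52)
= 47/99

47/99


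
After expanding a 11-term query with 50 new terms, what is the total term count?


Original terms: 11
Expansion terms: 50
Total = 11 + 50 = 61

61


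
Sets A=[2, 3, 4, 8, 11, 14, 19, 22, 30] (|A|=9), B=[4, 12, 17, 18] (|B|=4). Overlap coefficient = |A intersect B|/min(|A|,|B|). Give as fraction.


A intersect B = [4]
|A intersect B| = 1
min(|A|, |B|) = min(9, 4) = 4
Overlap = 1 / 4 = 1/4

1/4


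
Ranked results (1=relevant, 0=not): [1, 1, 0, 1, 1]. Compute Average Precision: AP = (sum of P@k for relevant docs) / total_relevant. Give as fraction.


Computing P@k for each relevant position:
Position 1: relevant, P@1 = 1/1 = 1
Position 2: relevant, P@2 = 2/2 = 1
Position 3: not relevant
Position 4: relevant, P@4 = 3/4 = 3/4
Position 5: relevant, P@5 = 4/5 = 4/5
Sum of P@k = 1 + 1 + 3/4 + 4/5 = 71/20
AP = 71/20 / 4 = 71/80

71/80


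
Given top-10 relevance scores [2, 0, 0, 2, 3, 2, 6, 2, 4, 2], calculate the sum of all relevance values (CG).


Cumulative Gain = sum of relevance scores
Position 1: rel=2, running sum=2
Position 2: rel=0, running sum=2
Position 3: rel=0, running sum=2
Position 4: rel=2, running sum=4
Position 5: rel=3, running sum=7
Position 6: rel=2, running sum=9
Position 7: rel=6, running sum=15
Position 8: rel=2, running sum=17
Position 9: rel=4, running sum=21
Position 10: rel=2, running sum=23
CG = 23

23


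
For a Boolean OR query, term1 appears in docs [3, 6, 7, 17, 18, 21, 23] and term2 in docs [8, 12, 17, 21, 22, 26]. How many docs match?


Boolean OR: find union of posting lists
term1 docs: [3, 6, 7, 17, 18, 21, 23]
term2 docs: [8, 12, 17, 21, 22, 26]
Union: [3, 6, 7, 8, 12, 17, 18, 21, 22, 23, 26]
|union| = 11

11


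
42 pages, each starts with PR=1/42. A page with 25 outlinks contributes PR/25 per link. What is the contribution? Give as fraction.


Initial PR = 1/42 = 1/42
Outlinks = 25
Contribution per link = PR / outlinks
= 1/42 / 25
= 1/1050

1/1050


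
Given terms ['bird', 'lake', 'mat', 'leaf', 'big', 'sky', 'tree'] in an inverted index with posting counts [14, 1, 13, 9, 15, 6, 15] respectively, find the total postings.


Summing posting list sizes:
'bird': 14 postings
'lake': 1 postings
'mat': 13 postings
'leaf': 9 postings
'big': 15 postings
'sky': 6 postings
'tree': 15 postings
Total = 14 + 1 + 13 + 9 + 15 + 6 + 15 = 73

73


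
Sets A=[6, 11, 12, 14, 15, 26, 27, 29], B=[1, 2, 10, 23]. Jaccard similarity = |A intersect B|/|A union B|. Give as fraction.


A intersect B = []
|A intersect B| = 0
A union B = [1, 2, 6, 10, 11, 12, 14, 15, 23, 26, 27, 29]
|A union B| = 12
Jaccard = 0/12 = 0

0


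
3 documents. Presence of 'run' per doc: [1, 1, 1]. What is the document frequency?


Checking each document for 'run':
Doc 1: present
Doc 2: present
Doc 3: present
df = sum of presences = 1 + 1 + 1 = 3

3


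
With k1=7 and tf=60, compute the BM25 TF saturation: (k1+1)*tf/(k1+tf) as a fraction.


BM25 TF component = (k1+1)*tf / (k1+tf)
k1 = 7, tf = 60
Numerator = (7+1)*60 = 480
Denominator = 7 + 60 = 67
= 480/67 = 480/67

480/67


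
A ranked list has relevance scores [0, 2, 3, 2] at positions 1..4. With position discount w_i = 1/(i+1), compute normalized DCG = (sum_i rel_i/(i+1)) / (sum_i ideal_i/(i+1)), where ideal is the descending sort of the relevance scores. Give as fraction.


Position discount weights w_i = 1/(i+1) for i=1..4:
Weights = [1/2, 1/3, 1/4, 1/5]
Actual relevance: [0, 2, 3, 2]
DCG = 0/2 + 2/3 + 3/4 + 2/5 = 109/60
Ideal relevance (sorted desc): [3, 2, 2, 0]
Ideal DCG = 3/2 + 2/3 + 2/4 + 0/5 = 8/3
nDCG = DCG / ideal_DCG = 109/60 / 8/3 = 109/160

109/160


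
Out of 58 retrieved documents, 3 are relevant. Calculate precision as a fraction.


Precision = relevant_retrieved / total_retrieved
= 3 / 58
= 3 / (3 + 55)
= 3/58

3/58


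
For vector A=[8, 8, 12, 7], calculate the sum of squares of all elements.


|A|^2 = sum of squared components
A[0]^2 = 8^2 = 64
A[1]^2 = 8^2 = 64
A[2]^2 = 12^2 = 144
A[3]^2 = 7^2 = 49
Sum = 64 + 64 + 144 + 49 = 321

321


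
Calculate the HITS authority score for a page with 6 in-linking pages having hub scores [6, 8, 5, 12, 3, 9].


Authority = sum of hub scores of in-linkers
In-link 1: hub score = 6
In-link 2: hub score = 8
In-link 3: hub score = 5
In-link 4: hub score = 12
In-link 5: hub score = 3
In-link 6: hub score = 9
Authority = 6 + 8 + 5 + 12 + 3 + 9 = 43

43


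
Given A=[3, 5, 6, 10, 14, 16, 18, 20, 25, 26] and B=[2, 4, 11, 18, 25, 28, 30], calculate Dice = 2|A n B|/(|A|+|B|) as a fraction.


A intersect B = [18, 25]
|A intersect B| = 2
|A| = 10, |B| = 7
Dice = 2*2 / (10+7)
= 4 / 17 = 4/17

4/17


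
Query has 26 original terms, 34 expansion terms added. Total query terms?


Original terms: 26
Expansion terms: 34
Total = 26 + 34 = 60

60


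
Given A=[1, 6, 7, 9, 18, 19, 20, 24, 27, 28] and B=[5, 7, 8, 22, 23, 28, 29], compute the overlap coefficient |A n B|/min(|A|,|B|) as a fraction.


A intersect B = [7, 28]
|A intersect B| = 2
min(|A|, |B|) = min(10, 7) = 7
Overlap = 2 / 7 = 2/7

2/7


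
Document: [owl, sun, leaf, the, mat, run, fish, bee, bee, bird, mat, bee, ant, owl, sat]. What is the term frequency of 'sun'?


Document has 15 words
Scanning for 'sun':
Found at positions: [1]
Count = 1

1


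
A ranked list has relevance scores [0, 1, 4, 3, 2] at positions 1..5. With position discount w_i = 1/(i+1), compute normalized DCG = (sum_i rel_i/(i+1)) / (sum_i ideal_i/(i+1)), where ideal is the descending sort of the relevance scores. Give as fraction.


Position discount weights w_i = 1/(i+1) for i=1..5:
Weights = [1/2, 1/3, 1/4, 1/5, 1/6]
Actual relevance: [0, 1, 4, 3, 2]
DCG = 0/2 + 1/3 + 4/4 + 3/5 + 2/6 = 34/15
Ideal relevance (sorted desc): [4, 3, 2, 1, 0]
Ideal DCG = 4/2 + 3/3 + 2/4 + 1/5 + 0/6 = 37/10
nDCG = DCG / ideal_DCG = 34/15 / 37/10 = 68/111

68/111


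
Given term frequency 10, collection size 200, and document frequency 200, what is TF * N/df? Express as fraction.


TF * (N/df)
= 10 * (200/200)
= 10 * 1
= 10

10


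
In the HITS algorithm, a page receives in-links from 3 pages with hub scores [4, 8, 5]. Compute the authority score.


Authority = sum of hub scores of in-linkers
In-link 1: hub score = 4
In-link 2: hub score = 8
In-link 3: hub score = 5
Authority = 4 + 8 + 5 = 17

17


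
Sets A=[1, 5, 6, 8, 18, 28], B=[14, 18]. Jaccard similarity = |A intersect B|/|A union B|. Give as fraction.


A intersect B = [18]
|A intersect B| = 1
A union B = [1, 5, 6, 8, 14, 18, 28]
|A union B| = 7
Jaccard = 1/7 = 1/7

1/7


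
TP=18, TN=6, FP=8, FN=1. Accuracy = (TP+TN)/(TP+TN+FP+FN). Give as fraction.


Accuracy = (TP + TN) / (TP + TN + FP + FN)
TP + TN = 18 + 6 = 24
Total = 18 + 6 + 8 + 1 = 33
Accuracy = 24 / 33 = 8/11

8/11


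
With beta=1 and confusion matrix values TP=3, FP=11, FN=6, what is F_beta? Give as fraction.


P = TP/(TP+FP) = 3/14 = 3/14
R = TP/(TP+FN) = 3/9 = 1/3
beta^2 = 1^2 = 1
(1 + beta^2) = 2
Numerator = (1+beta^2)*P*R = 1/7
Denominator = beta^2*P + R = 3/14 + 1/3 = 23/42
F_beta = 6/23

6/23


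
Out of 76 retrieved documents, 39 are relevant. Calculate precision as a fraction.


Precision = relevant_retrieved / total_retrieved
= 39 / 76
= 39 / (39 + 37)
= 39/76

39/76


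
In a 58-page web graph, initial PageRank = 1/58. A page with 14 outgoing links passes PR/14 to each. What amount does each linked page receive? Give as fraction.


Initial PR = 1/58 = 1/58
Outlinks = 14
Contribution per link = PR / outlinks
= 1/58 / 14
= 1/812

1/812


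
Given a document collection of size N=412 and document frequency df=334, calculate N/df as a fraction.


IDF ratio = N / df
= 412 / 334
= 206/167

206/167


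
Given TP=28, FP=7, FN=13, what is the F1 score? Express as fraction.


F1 = 2 * P * R / (P + R)
P = TP/(TP+FP) = 28/35 = 4/5
R = TP/(TP+FN) = 28/41 = 28/41
2 * P * R = 2 * 4/5 * 28/41 = 224/205
P + R = 4/5 + 28/41 = 304/205
F1 = 224/205 / 304/205 = 14/19

14/19


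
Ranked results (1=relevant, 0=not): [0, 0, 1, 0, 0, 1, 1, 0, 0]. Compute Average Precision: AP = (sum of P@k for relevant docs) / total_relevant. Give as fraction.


Computing P@k for each relevant position:
Position 1: not relevant
Position 2: not relevant
Position 3: relevant, P@3 = 1/3 = 1/3
Position 4: not relevant
Position 5: not relevant
Position 6: relevant, P@6 = 2/6 = 1/3
Position 7: relevant, P@7 = 3/7 = 3/7
Position 8: not relevant
Position 9: not relevant
Sum of P@k = 1/3 + 1/3 + 3/7 = 23/21
AP = 23/21 / 3 = 23/63

23/63


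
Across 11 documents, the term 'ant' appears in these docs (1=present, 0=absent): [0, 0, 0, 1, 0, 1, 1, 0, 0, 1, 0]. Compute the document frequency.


Checking each document for 'ant':
Doc 1: absent
Doc 2: absent
Doc 3: absent
Doc 4: present
Doc 5: absent
Doc 6: present
Doc 7: present
Doc 8: absent
Doc 9: absent
Doc 10: present
Doc 11: absent
df = sum of presences = 0 + 0 + 0 + 1 + 0 + 1 + 1 + 0 + 0 + 1 + 0 = 4

4


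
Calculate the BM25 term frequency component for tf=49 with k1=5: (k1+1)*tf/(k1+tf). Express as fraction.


BM25 TF component = (k1+1)*tf / (k1+tf)
k1 = 5, tf = 49
Numerator = (5+1)*49 = 294
Denominator = 5 + 49 = 54
= 294/54 = 49/9

49/9


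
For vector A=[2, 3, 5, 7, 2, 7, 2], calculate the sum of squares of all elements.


|A|^2 = sum of squared components
A[0]^2 = 2^2 = 4
A[1]^2 = 3^2 = 9
A[2]^2 = 5^2 = 25
A[3]^2 = 7^2 = 49
A[4]^2 = 2^2 = 4
A[5]^2 = 7^2 = 49
A[6]^2 = 2^2 = 4
Sum = 4 + 9 + 25 + 49 + 4 + 49 + 4 = 144

144


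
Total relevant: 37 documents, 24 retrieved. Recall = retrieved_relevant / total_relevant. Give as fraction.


Recall = retrieved_relevant / total_relevant
= 24 / 37
= 24 / (24 + 13)
= 24/37

24/37


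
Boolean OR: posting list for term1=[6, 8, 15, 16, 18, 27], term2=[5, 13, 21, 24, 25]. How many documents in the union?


Boolean OR: find union of posting lists
term1 docs: [6, 8, 15, 16, 18, 27]
term2 docs: [5, 13, 21, 24, 25]
Union: [5, 6, 8, 13, 15, 16, 18, 21, 24, 25, 27]
|union| = 11

11


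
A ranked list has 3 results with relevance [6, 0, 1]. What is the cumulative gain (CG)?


Cumulative Gain = sum of relevance scores
Position 1: rel=6, running sum=6
Position 2: rel=0, running sum=6
Position 3: rel=1, running sum=7
CG = 7

7


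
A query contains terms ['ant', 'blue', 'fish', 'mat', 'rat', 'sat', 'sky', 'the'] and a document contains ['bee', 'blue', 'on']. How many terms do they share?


Query terms: ['ant', 'blue', 'fish', 'mat', 'rat', 'sat', 'sky', 'the']
Document terms: ['bee', 'blue', 'on']
Common terms: ['blue']
Overlap count = 1

1


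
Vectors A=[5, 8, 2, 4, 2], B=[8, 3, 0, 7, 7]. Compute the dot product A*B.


Dot product = sum of element-wise products
A[0]*B[0] = 5*8 = 40
A[1]*B[1] = 8*3 = 24
A[2]*B[2] = 2*0 = 0
A[3]*B[3] = 4*7 = 28
A[4]*B[4] = 2*7 = 14
Sum = 40 + 24 + 0 + 28 + 14 = 106

106


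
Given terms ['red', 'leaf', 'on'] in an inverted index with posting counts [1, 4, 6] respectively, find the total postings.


Summing posting list sizes:
'red': 1 postings
'leaf': 4 postings
'on': 6 postings
Total = 1 + 4 + 6 = 11

11


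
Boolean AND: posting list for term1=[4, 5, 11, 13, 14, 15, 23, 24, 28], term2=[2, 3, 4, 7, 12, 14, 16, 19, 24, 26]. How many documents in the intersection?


Boolean AND: find intersection of posting lists
term1 docs: [4, 5, 11, 13, 14, 15, 23, 24, 28]
term2 docs: [2, 3, 4, 7, 12, 14, 16, 19, 24, 26]
Intersection: [4, 14, 24]
|intersection| = 3

3


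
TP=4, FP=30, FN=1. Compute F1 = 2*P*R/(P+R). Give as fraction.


F1 = 2 * P * R / (P + R)
P = TP/(TP+FP) = 4/34 = 2/17
R = TP/(TP+FN) = 4/5 = 4/5
2 * P * R = 2 * 2/17 * 4/5 = 16/85
P + R = 2/17 + 4/5 = 78/85
F1 = 16/85 / 78/85 = 8/39

8/39


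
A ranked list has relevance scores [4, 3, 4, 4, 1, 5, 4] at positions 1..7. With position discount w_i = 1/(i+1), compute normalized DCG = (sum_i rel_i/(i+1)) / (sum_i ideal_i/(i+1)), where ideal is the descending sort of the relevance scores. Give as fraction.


Position discount weights w_i = 1/(i+1) for i=1..7:
Weights = [1/2, 1/3, 1/4, 1/5, 1/6, 1/7, 1/8]
Actual relevance: [4, 3, 4, 4, 1, 5, 4]
DCG = 4/2 + 3/3 + 4/4 + 4/5 + 1/6 + 5/7 + 4/8 = 649/105
Ideal relevance (sorted desc): [5, 4, 4, 4, 4, 3, 1]
Ideal DCG = 5/2 + 4/3 + 4/4 + 4/5 + 4/6 + 3/7 + 1/8 = 1919/280
nDCG = DCG / ideal_DCG = 649/105 / 1919/280 = 5192/5757

5192/5757


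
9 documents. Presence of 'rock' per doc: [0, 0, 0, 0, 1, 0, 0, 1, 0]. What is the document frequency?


Checking each document for 'rock':
Doc 1: absent
Doc 2: absent
Doc 3: absent
Doc 4: absent
Doc 5: present
Doc 6: absent
Doc 7: absent
Doc 8: present
Doc 9: absent
df = sum of presences = 0 + 0 + 0 + 0 + 1 + 0 + 0 + 1 + 0 = 2

2


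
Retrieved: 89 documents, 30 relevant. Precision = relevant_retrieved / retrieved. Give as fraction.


Precision = relevant_retrieved / total_retrieved
= 30 / 89
= 30 / (30 + 59)
= 30/89

30/89


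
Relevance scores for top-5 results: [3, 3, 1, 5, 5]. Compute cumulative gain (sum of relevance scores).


Cumulative Gain = sum of relevance scores
Position 1: rel=3, running sum=3
Position 2: rel=3, running sum=6
Position 3: rel=1, running sum=7
Position 4: rel=5, running sum=12
Position 5: rel=5, running sum=17
CG = 17

17


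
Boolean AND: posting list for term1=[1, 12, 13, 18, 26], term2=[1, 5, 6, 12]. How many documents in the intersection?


Boolean AND: find intersection of posting lists
term1 docs: [1, 12, 13, 18, 26]
term2 docs: [1, 5, 6, 12]
Intersection: [1, 12]
|intersection| = 2

2


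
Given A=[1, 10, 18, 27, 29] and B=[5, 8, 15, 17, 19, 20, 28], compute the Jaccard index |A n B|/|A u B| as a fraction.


A intersect B = []
|A intersect B| = 0
A union B = [1, 5, 8, 10, 15, 17, 18, 19, 20, 27, 28, 29]
|A union B| = 12
Jaccard = 0/12 = 0

0


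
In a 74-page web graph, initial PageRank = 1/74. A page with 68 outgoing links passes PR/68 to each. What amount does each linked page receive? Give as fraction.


Initial PR = 1/74 = 1/74
Outlinks = 68
Contribution per link = PR / outlinks
= 1/74 / 68
= 1/5032

1/5032


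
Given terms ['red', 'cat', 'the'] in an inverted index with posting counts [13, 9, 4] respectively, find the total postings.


Summing posting list sizes:
'red': 13 postings
'cat': 9 postings
'the': 4 postings
Total = 13 + 9 + 4 = 26

26


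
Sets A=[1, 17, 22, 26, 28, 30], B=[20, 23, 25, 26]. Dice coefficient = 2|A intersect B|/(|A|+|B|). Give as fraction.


A intersect B = [26]
|A intersect B| = 1
|A| = 6, |B| = 4
Dice = 2*1 / (6+4)
= 2 / 10 = 1/5

1/5


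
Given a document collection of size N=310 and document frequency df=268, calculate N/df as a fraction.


IDF ratio = N / df
= 310 / 268
= 155/134

155/134


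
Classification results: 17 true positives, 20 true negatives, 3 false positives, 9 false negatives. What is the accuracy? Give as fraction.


Accuracy = (TP + TN) / (TP + TN + FP + FN)
TP + TN = 17 + 20 = 37
Total = 17 + 20 + 3 + 9 = 49
Accuracy = 37 / 49 = 37/49

37/49


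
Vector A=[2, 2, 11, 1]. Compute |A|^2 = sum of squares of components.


|A|^2 = sum of squared components
A[0]^2 = 2^2 = 4
A[1]^2 = 2^2 = 4
A[2]^2 = 11^2 = 121
A[3]^2 = 1^2 = 1
Sum = 4 + 4 + 121 + 1 = 130

130


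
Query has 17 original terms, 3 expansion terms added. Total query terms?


Original terms: 17
Expansion terms: 3
Total = 17 + 3 = 20

20


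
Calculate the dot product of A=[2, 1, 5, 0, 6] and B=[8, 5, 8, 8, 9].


Dot product = sum of element-wise products
A[0]*B[0] = 2*8 = 16
A[1]*B[1] = 1*5 = 5
A[2]*B[2] = 5*8 = 40
A[3]*B[3] = 0*8 = 0
A[4]*B[4] = 6*9 = 54
Sum = 16 + 5 + 40 + 0 + 54 = 115

115


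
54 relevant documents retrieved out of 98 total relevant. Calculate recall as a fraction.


Recall = retrieved_relevant / total_relevant
= 54 / 98
= 54 / (54 + 44)
= 27/49

27/49


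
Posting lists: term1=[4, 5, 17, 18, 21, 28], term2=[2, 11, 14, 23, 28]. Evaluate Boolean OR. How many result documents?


Boolean OR: find union of posting lists
term1 docs: [4, 5, 17, 18, 21, 28]
term2 docs: [2, 11, 14, 23, 28]
Union: [2, 4, 5, 11, 14, 17, 18, 21, 23, 28]
|union| = 10

10


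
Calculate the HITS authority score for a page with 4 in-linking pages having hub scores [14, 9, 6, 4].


Authority = sum of hub scores of in-linkers
In-link 1: hub score = 14
In-link 2: hub score = 9
In-link 3: hub score = 6
In-link 4: hub score = 4
Authority = 14 + 9 + 6 + 4 = 33

33


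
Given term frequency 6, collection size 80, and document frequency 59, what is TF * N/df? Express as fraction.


TF * (N/df)
= 6 * (80/59)
= 6 * 80/59
= 480/59

480/59


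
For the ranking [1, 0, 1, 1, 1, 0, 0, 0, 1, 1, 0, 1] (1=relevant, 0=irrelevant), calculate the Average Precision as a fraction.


Computing P@k for each relevant position:
Position 1: relevant, P@1 = 1/1 = 1
Position 2: not relevant
Position 3: relevant, P@3 = 2/3 = 2/3
Position 4: relevant, P@4 = 3/4 = 3/4
Position 5: relevant, P@5 = 4/5 = 4/5
Position 6: not relevant
Position 7: not relevant
Position 8: not relevant
Position 9: relevant, P@9 = 5/9 = 5/9
Position 10: relevant, P@10 = 6/10 = 3/5
Position 11: not relevant
Position 12: relevant, P@12 = 7/12 = 7/12
Sum of P@k = 1 + 2/3 + 3/4 + 4/5 + 5/9 + 3/5 + 7/12 = 223/45
AP = 223/45 / 7 = 223/315

223/315


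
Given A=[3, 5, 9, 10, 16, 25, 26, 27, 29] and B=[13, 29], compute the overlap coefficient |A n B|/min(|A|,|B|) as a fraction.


A intersect B = [29]
|A intersect B| = 1
min(|A|, |B|) = min(9, 2) = 2
Overlap = 1 / 2 = 1/2

1/2


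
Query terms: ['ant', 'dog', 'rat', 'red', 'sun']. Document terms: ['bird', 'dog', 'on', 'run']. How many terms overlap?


Query terms: ['ant', 'dog', 'rat', 'red', 'sun']
Document terms: ['bird', 'dog', 'on', 'run']
Common terms: ['dog']
Overlap count = 1

1


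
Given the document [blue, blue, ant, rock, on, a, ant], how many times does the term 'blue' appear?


Document has 7 words
Scanning for 'blue':
Found at positions: [0, 1]
Count = 2

2


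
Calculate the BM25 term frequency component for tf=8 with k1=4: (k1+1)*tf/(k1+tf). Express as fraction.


BM25 TF component = (k1+1)*tf / (k1+tf)
k1 = 4, tf = 8
Numerator = (4+1)*8 = 40
Denominator = 4 + 8 = 12
= 40/12 = 10/3

10/3


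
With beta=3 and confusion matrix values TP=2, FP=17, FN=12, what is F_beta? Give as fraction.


P = TP/(TP+FP) = 2/19 = 2/19
R = TP/(TP+FN) = 2/14 = 1/7
beta^2 = 3^2 = 9
(1 + beta^2) = 10
Numerator = (1+beta^2)*P*R = 20/133
Denominator = beta^2*P + R = 18/19 + 1/7 = 145/133
F_beta = 4/29

4/29


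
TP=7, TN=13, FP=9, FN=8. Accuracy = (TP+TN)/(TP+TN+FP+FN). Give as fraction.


Accuracy = (TP + TN) / (TP + TN + FP + FN)
TP + TN = 7 + 13 = 20
Total = 7 + 13 + 9 + 8 = 37
Accuracy = 20 / 37 = 20/37

20/37


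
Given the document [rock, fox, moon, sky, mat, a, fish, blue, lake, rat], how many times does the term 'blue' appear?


Document has 10 words
Scanning for 'blue':
Found at positions: [7]
Count = 1

1


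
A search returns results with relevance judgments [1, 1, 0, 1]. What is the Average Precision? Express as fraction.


Computing P@k for each relevant position:
Position 1: relevant, P@1 = 1/1 = 1
Position 2: relevant, P@2 = 2/2 = 1
Position 3: not relevant
Position 4: relevant, P@4 = 3/4 = 3/4
Sum of P@k = 1 + 1 + 3/4 = 11/4
AP = 11/4 / 3 = 11/12

11/12


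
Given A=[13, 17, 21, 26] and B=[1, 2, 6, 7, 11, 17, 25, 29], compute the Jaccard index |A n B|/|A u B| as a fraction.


A intersect B = [17]
|A intersect B| = 1
A union B = [1, 2, 6, 7, 11, 13, 17, 21, 25, 26, 29]
|A union B| = 11
Jaccard = 1/11 = 1/11

1/11


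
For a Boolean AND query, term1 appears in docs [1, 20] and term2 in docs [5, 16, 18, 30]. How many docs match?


Boolean AND: find intersection of posting lists
term1 docs: [1, 20]
term2 docs: [5, 16, 18, 30]
Intersection: []
|intersection| = 0

0


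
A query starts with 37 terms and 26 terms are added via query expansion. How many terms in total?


Original terms: 37
Expansion terms: 26
Total = 37 + 26 = 63

63


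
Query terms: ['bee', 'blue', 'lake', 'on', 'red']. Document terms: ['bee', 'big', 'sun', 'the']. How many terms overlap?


Query terms: ['bee', 'blue', 'lake', 'on', 'red']
Document terms: ['bee', 'big', 'sun', 'the']
Common terms: ['bee']
Overlap count = 1

1


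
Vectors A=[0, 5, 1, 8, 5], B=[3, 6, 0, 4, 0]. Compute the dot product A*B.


Dot product = sum of element-wise products
A[0]*B[0] = 0*3 = 0
A[1]*B[1] = 5*6 = 30
A[2]*B[2] = 1*0 = 0
A[3]*B[3] = 8*4 = 32
A[4]*B[4] = 5*0 = 0
Sum = 0 + 30 + 0 + 32 + 0 = 62

62


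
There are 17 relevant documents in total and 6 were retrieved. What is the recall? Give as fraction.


Recall = retrieved_relevant / total_relevant
= 6 / 17
= 6 / (6 + 11)
= 6/17

6/17


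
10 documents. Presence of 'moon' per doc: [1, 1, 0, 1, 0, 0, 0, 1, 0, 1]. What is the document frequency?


Checking each document for 'moon':
Doc 1: present
Doc 2: present
Doc 3: absent
Doc 4: present
Doc 5: absent
Doc 6: absent
Doc 7: absent
Doc 8: present
Doc 9: absent
Doc 10: present
df = sum of presences = 1 + 1 + 0 + 1 + 0 + 0 + 0 + 1 + 0 + 1 = 5

5


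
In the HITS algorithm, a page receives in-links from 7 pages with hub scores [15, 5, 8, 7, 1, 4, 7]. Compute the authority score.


Authority = sum of hub scores of in-linkers
In-link 1: hub score = 15
In-link 2: hub score = 5
In-link 3: hub score = 8
In-link 4: hub score = 7
In-link 5: hub score = 1
In-link 6: hub score = 4
In-link 7: hub score = 7
Authority = 15 + 5 + 8 + 7 + 1 + 4 + 7 = 47

47


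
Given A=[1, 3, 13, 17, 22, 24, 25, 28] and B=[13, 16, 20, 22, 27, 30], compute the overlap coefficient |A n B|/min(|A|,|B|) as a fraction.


A intersect B = [13, 22]
|A intersect B| = 2
min(|A|, |B|) = min(8, 6) = 6
Overlap = 2 / 6 = 1/3

1/3


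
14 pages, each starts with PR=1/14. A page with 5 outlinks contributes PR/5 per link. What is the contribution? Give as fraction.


Initial PR = 1/14 = 1/14
Outlinks = 5
Contribution per link = PR / outlinks
= 1/14 / 5
= 1/70

1/70


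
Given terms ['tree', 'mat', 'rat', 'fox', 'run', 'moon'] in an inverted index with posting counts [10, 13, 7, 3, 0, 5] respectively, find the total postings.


Summing posting list sizes:
'tree': 10 postings
'mat': 13 postings
'rat': 7 postings
'fox': 3 postings
'run': 0 postings
'moon': 5 postings
Total = 10 + 13 + 7 + 3 + 0 + 5 = 38

38


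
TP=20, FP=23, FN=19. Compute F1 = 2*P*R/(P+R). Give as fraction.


F1 = 2 * P * R / (P + R)
P = TP/(TP+FP) = 20/43 = 20/43
R = TP/(TP+FN) = 20/39 = 20/39
2 * P * R = 2 * 20/43 * 20/39 = 800/1677
P + R = 20/43 + 20/39 = 1640/1677
F1 = 800/1677 / 1640/1677 = 20/41

20/41


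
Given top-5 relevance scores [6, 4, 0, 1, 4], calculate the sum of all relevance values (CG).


Cumulative Gain = sum of relevance scores
Position 1: rel=6, running sum=6
Position 2: rel=4, running sum=10
Position 3: rel=0, running sum=10
Position 4: rel=1, running sum=11
Position 5: rel=4, running sum=15
CG = 15

15


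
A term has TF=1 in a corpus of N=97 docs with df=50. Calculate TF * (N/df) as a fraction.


TF * (N/df)
= 1 * (97/50)
= 1 * 97/50
= 97/50

97/50


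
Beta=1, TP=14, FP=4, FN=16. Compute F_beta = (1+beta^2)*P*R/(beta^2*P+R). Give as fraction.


P = TP/(TP+FP) = 14/18 = 7/9
R = TP/(TP+FN) = 14/30 = 7/15
beta^2 = 1^2 = 1
(1 + beta^2) = 2
Numerator = (1+beta^2)*P*R = 98/135
Denominator = beta^2*P + R = 7/9 + 7/15 = 56/45
F_beta = 7/12

7/12


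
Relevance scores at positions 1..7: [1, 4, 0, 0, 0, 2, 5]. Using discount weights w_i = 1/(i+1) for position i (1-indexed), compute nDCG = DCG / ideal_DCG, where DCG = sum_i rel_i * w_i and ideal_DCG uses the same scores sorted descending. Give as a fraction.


Position discount weights w_i = 1/(i+1) for i=1..7:
Weights = [1/2, 1/3, 1/4, 1/5, 1/6, 1/7, 1/8]
Actual relevance: [1, 4, 0, 0, 0, 2, 5]
DCG = 1/2 + 4/3 + 0/4 + 0/5 + 0/6 + 2/7 + 5/8 = 461/168
Ideal relevance (sorted desc): [5, 4, 2, 1, 0, 0, 0]
Ideal DCG = 5/2 + 4/3 + 2/4 + 1/5 + 0/6 + 0/7 + 0/8 = 68/15
nDCG = DCG / ideal_DCG = 461/168 / 68/15 = 2305/3808

2305/3808


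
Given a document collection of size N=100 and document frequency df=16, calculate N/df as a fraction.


IDF ratio = N / df
= 100 / 16
= 25/4

25/4


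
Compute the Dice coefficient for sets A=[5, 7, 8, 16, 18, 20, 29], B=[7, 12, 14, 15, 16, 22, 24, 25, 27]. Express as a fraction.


A intersect B = [7, 16]
|A intersect B| = 2
|A| = 7, |B| = 9
Dice = 2*2 / (7+9)
= 4 / 16 = 1/4

1/4


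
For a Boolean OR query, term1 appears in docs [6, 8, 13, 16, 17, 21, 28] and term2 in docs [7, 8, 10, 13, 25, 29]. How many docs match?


Boolean OR: find union of posting lists
term1 docs: [6, 8, 13, 16, 17, 21, 28]
term2 docs: [7, 8, 10, 13, 25, 29]
Union: [6, 7, 8, 10, 13, 16, 17, 21, 25, 28, 29]
|union| = 11

11


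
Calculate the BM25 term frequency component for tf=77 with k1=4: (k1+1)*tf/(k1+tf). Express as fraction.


BM25 TF component = (k1+1)*tf / (k1+tf)
k1 = 4, tf = 77
Numerator = (4+1)*77 = 385
Denominator = 4 + 77 = 81
= 385/81 = 385/81

385/81


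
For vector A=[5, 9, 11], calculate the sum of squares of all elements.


|A|^2 = sum of squared components
A[0]^2 = 5^2 = 25
A[1]^2 = 9^2 = 81
A[2]^2 = 11^2 = 121
Sum = 25 + 81 + 121 = 227

227


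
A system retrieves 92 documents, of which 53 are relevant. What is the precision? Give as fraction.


Precision = relevant_retrieved / total_retrieved
= 53 / 92
= 53 / (53 + 39)
= 53/92

53/92


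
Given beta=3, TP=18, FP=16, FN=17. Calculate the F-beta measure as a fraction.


P = TP/(TP+FP) = 18/34 = 9/17
R = TP/(TP+FN) = 18/35 = 18/35
beta^2 = 3^2 = 9
(1 + beta^2) = 10
Numerator = (1+beta^2)*P*R = 324/119
Denominator = beta^2*P + R = 81/17 + 18/35 = 3141/595
F_beta = 180/349

180/349


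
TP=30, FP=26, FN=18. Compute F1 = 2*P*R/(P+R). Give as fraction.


F1 = 2 * P * R / (P + R)
P = TP/(TP+FP) = 30/56 = 15/28
R = TP/(TP+FN) = 30/48 = 5/8
2 * P * R = 2 * 15/28 * 5/8 = 75/112
P + R = 15/28 + 5/8 = 65/56
F1 = 75/112 / 65/56 = 15/26

15/26


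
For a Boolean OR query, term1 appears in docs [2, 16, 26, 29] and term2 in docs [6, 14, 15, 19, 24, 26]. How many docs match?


Boolean OR: find union of posting lists
term1 docs: [2, 16, 26, 29]
term2 docs: [6, 14, 15, 19, 24, 26]
Union: [2, 6, 14, 15, 16, 19, 24, 26, 29]
|union| = 9

9


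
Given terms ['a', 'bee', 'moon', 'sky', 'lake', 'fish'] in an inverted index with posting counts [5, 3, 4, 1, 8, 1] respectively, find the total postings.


Summing posting list sizes:
'a': 5 postings
'bee': 3 postings
'moon': 4 postings
'sky': 1 postings
'lake': 8 postings
'fish': 1 postings
Total = 5 + 3 + 4 + 1 + 8 + 1 = 22

22


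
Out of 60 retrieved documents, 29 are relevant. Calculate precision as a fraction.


Precision = relevant_retrieved / total_retrieved
= 29 / 60
= 29 / (29 + 31)
= 29/60

29/60


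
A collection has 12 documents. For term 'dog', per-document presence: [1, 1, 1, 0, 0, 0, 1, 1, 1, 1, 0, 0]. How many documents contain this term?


Checking each document for 'dog':
Doc 1: present
Doc 2: present
Doc 3: present
Doc 4: absent
Doc 5: absent
Doc 6: absent
Doc 7: present
Doc 8: present
Doc 9: present
Doc 10: present
Doc 11: absent
Doc 12: absent
df = sum of presences = 1 + 1 + 1 + 0 + 0 + 0 + 1 + 1 + 1 + 1 + 0 + 0 = 7

7


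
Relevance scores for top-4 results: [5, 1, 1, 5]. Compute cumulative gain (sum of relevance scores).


Cumulative Gain = sum of relevance scores
Position 1: rel=5, running sum=5
Position 2: rel=1, running sum=6
Position 3: rel=1, running sum=7
Position 4: rel=5, running sum=12
CG = 12

12


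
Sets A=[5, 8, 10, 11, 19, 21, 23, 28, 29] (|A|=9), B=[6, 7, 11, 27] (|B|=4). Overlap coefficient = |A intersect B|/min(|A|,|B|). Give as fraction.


A intersect B = [11]
|A intersect B| = 1
min(|A|, |B|) = min(9, 4) = 4
Overlap = 1 / 4 = 1/4

1/4


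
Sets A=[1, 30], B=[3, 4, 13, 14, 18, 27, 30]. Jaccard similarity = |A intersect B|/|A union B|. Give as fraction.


A intersect B = [30]
|A intersect B| = 1
A union B = [1, 3, 4, 13, 14, 18, 27, 30]
|A union B| = 8
Jaccard = 1/8 = 1/8

1/8


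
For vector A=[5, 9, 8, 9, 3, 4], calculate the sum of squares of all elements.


|A|^2 = sum of squared components
A[0]^2 = 5^2 = 25
A[1]^2 = 9^2 = 81
A[2]^2 = 8^2 = 64
A[3]^2 = 9^2 = 81
A[4]^2 = 3^2 = 9
A[5]^2 = 4^2 = 16
Sum = 25 + 81 + 64 + 81 + 9 + 16 = 276

276


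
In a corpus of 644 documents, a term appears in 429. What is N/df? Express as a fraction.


IDF ratio = N / df
= 644 / 429
= 644/429

644/429


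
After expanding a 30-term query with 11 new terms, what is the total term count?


Original terms: 30
Expansion terms: 11
Total = 30 + 11 = 41

41
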